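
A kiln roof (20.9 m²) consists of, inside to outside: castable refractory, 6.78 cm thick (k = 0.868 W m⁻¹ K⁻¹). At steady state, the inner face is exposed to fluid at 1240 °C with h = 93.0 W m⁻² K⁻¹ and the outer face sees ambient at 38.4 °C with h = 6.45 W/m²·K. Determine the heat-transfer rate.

Q = 103 kW

Series thermal resistances, inner to outer:
  R_conv,in = 1/(hA) = 1/(93.0·20.9) = 5.145×10^-4 K/W
  R_castable refractory = L/(kA) = 0.0678/(0.868·20.9) = 0.003737 K/W
  R_conv,out = 1/(hA) = 1/(6.45·20.9) = 0.007418 K/W
ΣR = 5.145×10^-4 + 0.003737 + 0.007418 = 0.01167 K/W
Q = ΔT/ΣR = (1240 °C − 38.4 °C)/0.01167 = 1.03×10^5 W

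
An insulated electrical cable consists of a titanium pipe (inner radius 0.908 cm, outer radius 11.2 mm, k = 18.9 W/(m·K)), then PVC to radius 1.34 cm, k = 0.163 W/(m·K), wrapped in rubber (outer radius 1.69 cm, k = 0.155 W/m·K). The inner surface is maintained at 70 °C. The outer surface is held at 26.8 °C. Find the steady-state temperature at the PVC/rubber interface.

T = 51.6 °C

Resistance network (inner→outer):
  R'_titanium = ln(0.0112/0.00908)/(2πk) = 0.2098/(2π·18.9) = 0.001767 m·K/W
  R'_PVC = ln(0.0134/0.0112)/(2πk) = 0.1793/(2π·0.163) = 0.1751 m·K/W
  R'_rubber = ln(0.0169/0.0134)/(2πk) = 0.2321/(2π·0.155) = 0.2383 m·K/W
ΣR = 0.001767 + 0.1751 + 0.2383 = 0.4152 m·K/W
Q' = ΔT/ΣR = (70 °C − 26.8 °C)/0.4152 = 104.0 W/m
From the inner boundary to the PVC/rubber interface, ΣR_partial = 0.1769 m·K/W.
T_interface = T_in − Q'·ΣR_partial = 70 °C − (104.0)(0.1769) = 51.6 °C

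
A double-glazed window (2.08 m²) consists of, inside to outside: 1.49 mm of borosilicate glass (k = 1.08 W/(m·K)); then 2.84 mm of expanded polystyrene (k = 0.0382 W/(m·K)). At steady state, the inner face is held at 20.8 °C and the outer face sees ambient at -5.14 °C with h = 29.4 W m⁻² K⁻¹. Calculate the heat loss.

Resistance network (inner→outer):
  R_borosilicate glass = L/(kA) = 0.00149/(1.08·2.08) = 6.633×10^-4 K/W
  R_expanded polystyrene = L/(kA) = 0.00284/(0.0382·2.08) = 0.03574 K/W
  R_conv,out = 1/(hA) = 1/(29.4·2.08) = 0.01635 K/W
ΣR = 6.633×10^-4 + 0.03574 + 0.01635 = 0.05275 K/W
Q = ΔT/ΣR = (20.8 °C − -5.14 °C)/0.05275 = 492 W

Q = 492 W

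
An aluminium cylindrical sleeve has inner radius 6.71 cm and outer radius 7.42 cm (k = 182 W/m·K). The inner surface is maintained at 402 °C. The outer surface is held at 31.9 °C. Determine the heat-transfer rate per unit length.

Q' = 4210 kW/m

Q' = 2πk·ΔT/ln(r₂/r₁) = 2π × 182 × 370.1 / ln(0.0742/0.0671) = 4.21×10^6 W/m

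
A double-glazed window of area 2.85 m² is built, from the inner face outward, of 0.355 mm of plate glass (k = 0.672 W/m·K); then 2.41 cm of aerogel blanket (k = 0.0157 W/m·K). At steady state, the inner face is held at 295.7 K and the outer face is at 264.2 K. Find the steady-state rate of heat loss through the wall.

Q = 58.5 W

Resistance network (inner→outer):
  R_plate glass = L/(kA) = 3.55×10^-4/(0.672·2.85) = 1.854×10^-4 K/W
  R_aerogel blanket = L/(kA) = 0.0241/(0.0157·2.85) = 0.5386 K/W
ΣR = 1.854×10^-4 + 0.5386 = 0.5388 K/W
Q = ΔT/ΣR = (295.7 K − 264.2 K)/0.5388 = 58.5 W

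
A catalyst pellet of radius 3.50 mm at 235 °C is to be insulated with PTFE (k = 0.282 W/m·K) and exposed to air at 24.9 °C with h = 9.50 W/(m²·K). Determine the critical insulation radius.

For a sphere, r_cr = 2k_ins/h = 2·0.282/9.50 = 0.0594 m = 5.94 cm

r_cr = 5.94 cm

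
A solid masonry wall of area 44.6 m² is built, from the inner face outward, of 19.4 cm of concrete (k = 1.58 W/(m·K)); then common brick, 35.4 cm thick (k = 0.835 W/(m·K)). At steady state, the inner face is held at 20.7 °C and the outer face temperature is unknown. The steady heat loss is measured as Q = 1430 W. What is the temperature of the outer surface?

Sum the resistances:
  R_concrete = L/(kA) = 0.194/(1.58·44.6) = 0.002753 K/W
  R_common brick = L/(kA) = 0.354/(0.835·44.6) = 0.009506 K/W
ΣR = 0.01226 K/W
ΔT = Q·ΣR = 1430 × 0.01226 = 17.53 K
Heat flows outward, so T_out = T_in − ΔT = 20.7 − 17.53 = 3.17 °C

T_out = 3.17 °C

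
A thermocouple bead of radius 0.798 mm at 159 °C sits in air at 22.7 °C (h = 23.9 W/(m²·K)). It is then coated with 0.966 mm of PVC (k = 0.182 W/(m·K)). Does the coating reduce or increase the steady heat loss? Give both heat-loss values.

Critical radius for a sphere: r_cr = 2k/h = 0.0152 m = 1.52 cm.
Outer radius after coating: r₂ = 7.98×10^-4 + 9.66×10^-4 = 0.001764 m.
Since r₁ < r_cr and r₂ ≤ r_cr, the coating moves toward the maximum at r_cr — heat loss rises.
Bare: R = 1/(4πr₁²h) = 5229 K/W; Q = 136.3/5229 = 0.0261 W.
Coated: R = R_cond + R_conv = 1370 K/W; Q = 136.3/1370 = 0.0995 W.

increases: 0.0261 → 0.0995 W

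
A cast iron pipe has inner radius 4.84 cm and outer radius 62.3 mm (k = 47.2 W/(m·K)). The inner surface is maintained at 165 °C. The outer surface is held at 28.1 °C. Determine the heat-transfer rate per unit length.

Q' = 2πk·ΔT/ln(r₂/r₁) = 2π × 47.2 × 136.9 / ln(0.0623/0.0484) = 1.61×10^5 W/m

Q' = 161 kW/m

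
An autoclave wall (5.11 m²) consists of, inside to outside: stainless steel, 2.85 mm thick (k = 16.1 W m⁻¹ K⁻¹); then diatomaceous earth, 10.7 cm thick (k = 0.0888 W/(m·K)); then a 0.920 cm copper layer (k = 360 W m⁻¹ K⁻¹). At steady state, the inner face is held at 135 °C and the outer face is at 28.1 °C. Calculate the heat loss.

Treat each layer as a resistance in series:
  R_stainless steel = L/(kA) = 0.00285/(16.1·5.11) = 3.464×10^-5 K/W
  R_diatomaceous earth = L/(kA) = 0.107/(0.0888·5.11) = 0.2358 K/W
  R_copper = L/(kA) = 0.00920/(360·5.11) = 5.001×10^-6 K/W
ΣR = 3.464×10^-5 + 0.2358 + 5.001×10^-6 = 0.2358 K/W
Q = ΔT/ΣR = (135 °C − 28.1 °C)/0.2358 = 453 W

Q = 453 W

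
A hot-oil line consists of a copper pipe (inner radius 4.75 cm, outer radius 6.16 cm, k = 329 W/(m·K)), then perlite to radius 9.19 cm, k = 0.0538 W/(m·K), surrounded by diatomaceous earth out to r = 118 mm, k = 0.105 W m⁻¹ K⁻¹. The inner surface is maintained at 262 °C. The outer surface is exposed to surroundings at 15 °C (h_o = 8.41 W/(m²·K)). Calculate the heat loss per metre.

Q' = 143 W/m

Series thermal resistances, inner to outer:
  R'_copper = ln(0.0616/0.0475)/(2πk) = 0.2599/(2π·329) = 1.257×10^-4 m·K/W
  R'_perlite = ln(0.0919/0.0616)/(2πk) = 0.4000/(2π·0.0538) = 1.183 m·K/W
  R'_diatomaceous earth = ln(0.118/0.0919)/(2πk) = 0.2500/(2π·0.105) = 0.3789 m·K/W
  R'_conv,out = 1/(2πr h) = 1/(2π·0.118·8.41) = 0.1604 m·K/W
ΣR = 1.257×10^-4 + 1.183 + 0.3789 + 0.1604 = 1.722 m·K/W
Q' = ΔT/ΣR = (262 °C − 15 °C)/1.722 = 143 W/m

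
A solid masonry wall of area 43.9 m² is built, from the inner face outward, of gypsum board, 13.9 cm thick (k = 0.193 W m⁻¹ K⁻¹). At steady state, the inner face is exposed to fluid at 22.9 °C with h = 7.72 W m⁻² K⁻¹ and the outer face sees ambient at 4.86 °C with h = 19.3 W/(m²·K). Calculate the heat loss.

Q = 878 W

Series thermal resistances, inner to outer:
  R_conv,in = 1/(hA) = 1/(7.72·43.9) = 0.002951 K/W
  R_gypsum board = L/(kA) = 0.139/(0.193·43.9) = 0.01641 K/W
  R_conv,out = 1/(hA) = 1/(19.3·43.9) = 0.001180 K/W
ΣR = 0.002951 + 0.01641 + 0.001180 = 0.02054 K/W
Q = ΔT/ΣR = (22.9 °C − 4.86 °C)/0.02054 = 878 W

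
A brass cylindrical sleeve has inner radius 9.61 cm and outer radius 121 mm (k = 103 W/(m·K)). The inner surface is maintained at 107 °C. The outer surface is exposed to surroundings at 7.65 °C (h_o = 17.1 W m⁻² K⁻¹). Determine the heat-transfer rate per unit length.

Q' = 1290 W/m

Resistance network (inner→outer):
  R'_brass = ln(0.121/0.0961)/(2πk) = 0.2304/(2π·103) = 3.560×10^-4 m·K/W
  R'_conv,out = 1/(2πr h) = 1/(2π·0.121·17.1) = 0.07692 m·K/W
ΣR = 3.560×10^-4 + 0.07692 = 0.07728 m·K/W
Q' = ΔT/ΣR = (107 °C − 7.65 °C)/0.07728 = 1290 W/m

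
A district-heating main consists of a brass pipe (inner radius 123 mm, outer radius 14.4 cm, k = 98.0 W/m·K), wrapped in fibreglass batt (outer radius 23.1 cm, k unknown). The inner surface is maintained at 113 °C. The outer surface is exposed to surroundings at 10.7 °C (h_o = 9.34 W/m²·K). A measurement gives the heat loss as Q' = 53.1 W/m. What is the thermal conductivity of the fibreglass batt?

ΣR = ΔT/Q' = |113 − 10.7|/53.1 = 1.927 m·K/W
Known resistances:
  R'_brass = ln(0.144/0.123)/(2πk) = 0.1576/(2π·98.0) = 2.560×10^-4 m·K/W
  R'_conv,out = 1/(2πr h) = 1/(2π·0.231·9.34) = 0.07377 m·K/W
R_fibreglass batt = ΣR − ΣR_known = 1.927 − 0.07403 = 1.853 m·K/W
ln(r₂/r₁)/(2πk) = 1.853 ⇒ k = 0.4726/(2π·1.853) = 0.0406 W/m·K

k = 0.0406 W/m·K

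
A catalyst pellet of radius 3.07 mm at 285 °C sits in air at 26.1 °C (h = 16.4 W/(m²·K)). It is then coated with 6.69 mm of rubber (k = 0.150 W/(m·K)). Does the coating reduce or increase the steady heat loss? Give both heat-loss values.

Critical radius for a sphere: r_cr = 2k/h = 0.0183 m = 1.83 cm.
Outer radius after coating: r₂ = 0.00307 + 0.00669 = 0.00976 m.
Since r₁ < r_cr and r₂ ≤ r_cr, the coating moves toward the maximum at r_cr — heat loss rises.
Bare: R = 1/(4πr₁²h) = 514.8 K/W; Q = 258.9/514.8 = 0.503 W.
Coated: R = R_cond + R_conv = 169.4 K/W; Q = 258.9/169.4 = 1.53 W.

increases: 0.503 → 1.53 W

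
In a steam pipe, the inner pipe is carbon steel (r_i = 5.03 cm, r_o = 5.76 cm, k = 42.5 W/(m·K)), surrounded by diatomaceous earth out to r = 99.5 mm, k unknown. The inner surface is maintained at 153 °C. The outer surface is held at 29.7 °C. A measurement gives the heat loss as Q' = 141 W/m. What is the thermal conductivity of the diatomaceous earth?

k = 0.0995 W/m·K

ΣR = ΔT/Q' = |153 − 29.7|/141 = 0.8745 m·K/W
Known resistances:
  R'_carbon steel = ln(0.0576/0.0503)/(2πk) = 0.1355/(2π·42.5) = 5.075×10^-4 m·K/W
R_diatomaceous earth = ΣR − ΣR_known = 0.8745 − 5.075×10^-4 = 0.8740 m·K/W
ln(r₂/r₁)/(2πk) = 0.8740 ⇒ k = 0.5466/(2π·0.8740) = 0.0995 W/m·K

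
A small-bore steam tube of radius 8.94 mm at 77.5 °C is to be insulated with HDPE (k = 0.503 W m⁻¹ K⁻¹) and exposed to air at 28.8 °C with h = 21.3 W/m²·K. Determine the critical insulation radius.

r_cr = 2.36 cm

For a cylinder, r_cr = k_ins/h = 0.503/21.3 = 0.0236 m = 2.36 cm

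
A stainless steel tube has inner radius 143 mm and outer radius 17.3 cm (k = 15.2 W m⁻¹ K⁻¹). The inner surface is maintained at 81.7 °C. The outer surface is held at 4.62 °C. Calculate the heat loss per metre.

Q' = 2πk·ΔT/ln(r₂/r₁) = 2π × 15.2 × 77.08 / ln(0.173/0.143) = 38700 W/m

Q' = 38700 W/m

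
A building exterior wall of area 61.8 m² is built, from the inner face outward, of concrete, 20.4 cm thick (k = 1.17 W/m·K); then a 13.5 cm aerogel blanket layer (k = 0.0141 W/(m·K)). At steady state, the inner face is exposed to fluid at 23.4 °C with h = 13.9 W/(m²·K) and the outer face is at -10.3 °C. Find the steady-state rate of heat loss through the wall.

Series thermal resistances, inner to outer:
  R_conv,in = 1/(hA) = 1/(13.9·61.8) = 0.001164 K/W
  R_concrete = L/(kA) = 0.204/(1.17·61.8) = 0.002821 K/W
  R_aerogel blanket = L/(kA) = 0.135/(0.0141·61.8) = 0.1549 K/W
ΣR = 0.001164 + 0.002821 + 0.1549 = 0.1589 K/W
Q = ΔT/ΣR = (23.4 °C − -10.3 °C)/0.1589 = 212 W

Q = 212 W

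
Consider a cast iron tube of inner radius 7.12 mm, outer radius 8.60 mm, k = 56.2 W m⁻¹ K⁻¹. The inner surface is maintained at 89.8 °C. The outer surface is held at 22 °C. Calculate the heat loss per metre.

Q' = 1.27×10^5 W/m

Q' = 2πk·ΔT/ln(r₂/r₁) = 2π × 56.2 × 67.8 / ln(0.00860/0.00712) = 1.27×10^5 W/m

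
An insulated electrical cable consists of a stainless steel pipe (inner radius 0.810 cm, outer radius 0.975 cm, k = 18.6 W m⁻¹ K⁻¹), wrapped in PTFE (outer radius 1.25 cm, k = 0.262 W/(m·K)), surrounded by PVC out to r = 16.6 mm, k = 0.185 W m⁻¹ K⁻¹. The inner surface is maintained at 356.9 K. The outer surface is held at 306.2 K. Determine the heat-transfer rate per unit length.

Treat each layer as a resistance in series:
  R'_stainless steel = ln(0.00975/0.00810)/(2πk) = 0.1854/(2π·18.6) = 0.001586 m·K/W
  R'_PTFE = ln(0.0125/0.00975)/(2πk) = 0.2485/(2π·0.262) = 0.1509 m·K/W
  R'_PVC = ln(0.0166/0.0125)/(2πk) = 0.2837/(2π·0.185) = 0.2440 m·K/W
ΣR = 0.001586 + 0.1509 + 0.2440 = 0.3965 m·K/W
Q' = ΔT/ΣR = (356.9 K − 306.2 K)/0.3965 = 128 W/m

Q' = 128 W/m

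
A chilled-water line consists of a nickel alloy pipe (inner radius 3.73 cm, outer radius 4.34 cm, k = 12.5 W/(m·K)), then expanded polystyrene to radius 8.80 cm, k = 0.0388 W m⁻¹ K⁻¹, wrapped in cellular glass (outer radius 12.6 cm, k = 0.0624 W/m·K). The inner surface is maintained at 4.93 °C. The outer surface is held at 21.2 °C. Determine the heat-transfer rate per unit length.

Treat each layer as a resistance in series:
  R'_nickel alloy = ln(0.0434/0.0373)/(2πk) = 0.1515/(2π·12.5) = 0.001929 m·K/W
  R'_expanded polystyrene = ln(0.0880/0.0434)/(2πk) = 0.7069/(2π·0.0388) = 2.900 m·K/W
  R'_cellular glass = ln(0.126/0.0880)/(2πk) = 0.3589/(2π·0.0624) = 0.9155 m·K/W
ΣR = 0.001929 + 2.900 + 0.9155 = 3.817 m·K/W
Q' = ΔT/ΣR = (4.93 °C − 21.2 °C)/3.817 = -4.26 W/m
(Negative Q' ⇒ heat flows inward; heat gain = 4.26 W/m.)

Q' = 4.26 W/m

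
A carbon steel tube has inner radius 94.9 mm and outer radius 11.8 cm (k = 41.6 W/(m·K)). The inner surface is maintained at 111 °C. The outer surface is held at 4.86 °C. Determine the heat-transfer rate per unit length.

Q' = 2πk·ΔT/ln(r₂/r₁) = 2π × 41.6 × 106.14 / ln(0.118/0.0949) = 1.27×10^5 W/m

Q' = 127 kW/m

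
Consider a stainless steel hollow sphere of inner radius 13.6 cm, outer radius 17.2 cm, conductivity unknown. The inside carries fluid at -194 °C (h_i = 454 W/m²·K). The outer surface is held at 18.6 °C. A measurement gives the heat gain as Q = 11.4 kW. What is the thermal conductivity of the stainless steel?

ΣR = ΔT/Q = |-194 − 18.6|/11400 = 0.01865 K/W
Known resistances:
  R_conv,in = 1/(4πr²h) = 1/(4π·0.136²·454) = 0.009477 K/W
R_stainless steel = ΣR − ΣR_known = 0.01865 − 0.009477 = 0.009173 K/W
(1/r₁−1/r₂)/(4πk) = 0.009173 ⇒ k = 1.539/(4π·0.009173) = 13.4 W/m·K

k = 13.4 W/m·K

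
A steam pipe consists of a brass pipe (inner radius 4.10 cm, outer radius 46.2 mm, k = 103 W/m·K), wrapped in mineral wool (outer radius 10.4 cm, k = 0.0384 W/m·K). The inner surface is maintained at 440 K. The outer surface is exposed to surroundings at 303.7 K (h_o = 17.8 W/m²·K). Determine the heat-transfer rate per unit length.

Q' = 39.5 W/m

Resistance network (inner→outer):
  R'_brass = ln(0.0462/0.0410)/(2πk) = 0.1194/(2π·103) = 1.845×10^-4 m·K/W
  R'_mineral wool = ln(0.104/0.0462)/(2πk) = 0.8114/(2π·0.0384) = 3.363 m·K/W
  R'_conv,out = 1/(2πr h) = 1/(2π·0.104·17.8) = 0.08597 m·K/W
ΣR = 1.845×10^-4 + 3.363 + 0.08597 = 3.449 m·K/W
Q' = ΔT/ΣR = (440 K − 303.7 K)/3.449 = 39.5 W/m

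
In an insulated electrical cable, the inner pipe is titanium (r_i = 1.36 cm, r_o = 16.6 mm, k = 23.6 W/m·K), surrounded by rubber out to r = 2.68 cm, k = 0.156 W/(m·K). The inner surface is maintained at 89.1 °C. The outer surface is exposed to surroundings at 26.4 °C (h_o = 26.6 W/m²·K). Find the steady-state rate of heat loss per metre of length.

Resistance network (inner→outer):
  R'_titanium = ln(0.0166/0.0136)/(2πk) = 0.1993/(2π·23.6) = 0.001344 m·K/W
  R'_rubber = ln(0.0268/0.0166)/(2πk) = 0.4790/(2π·0.156) = 0.4887 m·K/W
  R'_conv,out = 1/(2πr h) = 1/(2π·0.0268·26.6) = 0.2233 m·K/W
ΣR = 0.001344 + 0.4887 + 0.2233 = 0.7133 m·K/W
Q' = ΔT/ΣR = (89.1 °C − 26.4 °C)/0.7133 = 87.9 W/m

Q' = 87.9 W/m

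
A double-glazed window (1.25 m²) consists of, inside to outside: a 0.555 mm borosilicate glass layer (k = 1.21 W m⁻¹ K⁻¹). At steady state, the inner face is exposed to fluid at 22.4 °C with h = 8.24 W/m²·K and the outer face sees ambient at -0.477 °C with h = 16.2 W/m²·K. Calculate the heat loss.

Q = 156 W

Treat each layer as a resistance in series:
  R_conv,in = 1/(hA) = 1/(8.24·1.25) = 0.09709 K/W
  R_borosilicate glass = L/(kA) = 5.55×10^-4/(1.21·1.25) = 3.669×10^-4 K/W
  R_conv,out = 1/(hA) = 1/(16.2·1.25) = 0.04938 K/W
ΣR = 0.09709 + 3.669×10^-4 + 0.04938 = 0.1468 K/W
Q = ΔT/ΣR = (22.4 °C − -0.477 °C)/0.1468 = 156 W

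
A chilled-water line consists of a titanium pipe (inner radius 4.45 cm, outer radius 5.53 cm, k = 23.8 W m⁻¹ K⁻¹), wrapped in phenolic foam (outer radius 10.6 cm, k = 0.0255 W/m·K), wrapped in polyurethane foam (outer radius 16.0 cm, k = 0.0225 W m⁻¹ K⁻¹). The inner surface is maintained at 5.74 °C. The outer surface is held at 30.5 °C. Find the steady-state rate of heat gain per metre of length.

Series thermal resistances, inner to outer:
  R'_titanium = ln(0.0553/0.0445)/(2πk) = 0.2173/(2π·23.8) = 0.001453 m·K/W
  R'_phenolic foam = ln(0.106/0.0553)/(2πk) = 0.6507/(2π·0.0255) = 4.061 m·K/W
  R'_polyurethane foam = ln(0.160/0.106)/(2πk) = 0.4117/(2π·0.0225) = 2.912 m·K/W
ΣR = 0.001453 + 4.061 + 2.912 = 6.974 m·K/W
Q' = ΔT/ΣR = (5.74 °C − 30.5 °C)/6.974 = -3.55 W/m
(Negative Q' ⇒ heat flows inward; heat gain = 3.55 W/m.)

Q' = 3.55 W/m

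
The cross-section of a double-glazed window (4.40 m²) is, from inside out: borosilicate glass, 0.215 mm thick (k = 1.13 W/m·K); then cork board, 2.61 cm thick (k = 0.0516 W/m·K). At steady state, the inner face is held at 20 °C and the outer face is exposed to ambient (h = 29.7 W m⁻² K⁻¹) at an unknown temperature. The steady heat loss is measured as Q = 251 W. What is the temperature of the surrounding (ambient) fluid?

T_out = -10.8 °C

Series resistances:
  R_borosilicate glass = L/(kA) = 2.15×10^-4/(1.13·4.40) = 4.324×10^-5 K/W
  R_cork board = L/(kA) = 0.0261/(0.0516·4.40) = 0.1150 K/W
  R_conv,out = 1/(hA) = 1/(29.7·4.40) = 0.007652 K/W
ΣR = 0.1227 K/W
ΔT = Q·ΣR = 251 × 0.1227 = 30.80 K
Heat flows outward, so T_out = T_in − ΔT = 20 − 30.80 = -10.8 °C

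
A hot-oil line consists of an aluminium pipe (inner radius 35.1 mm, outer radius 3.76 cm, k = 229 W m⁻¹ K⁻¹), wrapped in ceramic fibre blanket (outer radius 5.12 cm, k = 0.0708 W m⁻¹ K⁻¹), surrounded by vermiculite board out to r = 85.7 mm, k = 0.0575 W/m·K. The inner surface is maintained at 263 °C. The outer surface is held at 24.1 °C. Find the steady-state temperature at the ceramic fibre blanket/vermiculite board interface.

Treat each layer as a resistance in series:
  R'_aluminium = ln(0.0376/0.0351)/(2πk) = 0.06880/(2π·229) = 4.782×10^-5 m·K/W
  R'_ceramic fibre blanket = ln(0.0512/0.0376)/(2πk) = 0.3087/(2π·0.0708) = 0.6940 m·K/W
  R'_vermiculite board = ln(0.0857/0.0512)/(2πk) = 0.5151/(2π·0.0575) = 1.426 m·K/W
ΣR = 4.782×10^-5 + 0.6940 + 1.426 = 2.120 m·K/W
Q' = ΔT/ΣR = (263 °C − 24.1 °C)/2.120 = 112.7 W/m
From the inner boundary to the ceramic fibre blanket/vermiculite board interface, ΣR_partial = 0.6940 m·K/W.
T_interface = T_in − Q'·ΣR_partial = 263 °C − (112.7)(0.6940) = 185 °C

T = 185 °C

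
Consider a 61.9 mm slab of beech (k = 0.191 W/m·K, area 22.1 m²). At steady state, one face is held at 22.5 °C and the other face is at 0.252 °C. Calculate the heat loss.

Q = 1520 W

Q = kA·ΔT/L = 0.191 × 22.1 × |22.5 °C − 0.252 °C| / 0.0619 = 1520 W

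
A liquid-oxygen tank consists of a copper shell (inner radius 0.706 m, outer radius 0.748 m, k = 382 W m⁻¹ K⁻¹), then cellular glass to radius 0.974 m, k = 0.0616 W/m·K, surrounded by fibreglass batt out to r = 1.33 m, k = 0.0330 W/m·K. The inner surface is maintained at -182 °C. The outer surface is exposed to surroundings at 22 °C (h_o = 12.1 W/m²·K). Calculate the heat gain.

Series thermal resistances, inner to outer:
  R_copper = (1/0.706 − 1/0.748)/(4πk) = 0.07953/(4π·382) = 1.657×10^-5 K/W
  R_cellular glass = (1/0.748 − 1/0.974)/(4πk) = 0.3102/(4π·0.0616) = 0.4007 K/W
  R_fibreglass batt = (1/0.974 − 1/1.33)/(4πk) = 0.2748/(4π·0.0330) = 0.6627 K/W
  R_conv,out = 1/(4πr²h) = 1/(4π·1.33²·12.1) = 0.003718 K/W
ΣR = 1.657×10^-5 + 0.4007 + 0.6627 + 0.003718 = 1.067 K/W
Q = ΔT/ΣR = (-182 °C − 22 °C)/1.067 = -191 W
(Negative Q ⇒ heat flows inward; heat gain = 191 W.)

Q = 191 W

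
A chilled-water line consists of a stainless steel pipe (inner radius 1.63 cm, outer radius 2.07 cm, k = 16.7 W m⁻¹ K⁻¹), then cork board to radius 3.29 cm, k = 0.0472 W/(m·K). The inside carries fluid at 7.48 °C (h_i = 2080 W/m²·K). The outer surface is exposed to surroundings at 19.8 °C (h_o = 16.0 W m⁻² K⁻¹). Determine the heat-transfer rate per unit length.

Series thermal resistances, inner to outer:
  R'_conv,in = 1/(2πr h) = 1/(2π·0.0163·2080) = 0.004694 m·K/W
  R'_stainless steel = ln(0.0207/0.0163)/(2πk) = 0.2390/(2π·16.7) = 0.002277 m·K/W
  R'_cork board = ln(0.0329/0.0207)/(2πk) = 0.4633/(2π·0.0472) = 1.562 m·K/W
  R'_conv,out = 1/(2πr h) = 1/(2π·0.0329·16.0) = 0.3023 m·K/W
ΣR = 0.004694 + 0.002277 + 1.562 + 0.3023 = 1.871 m·K/W
Q' = ΔT/ΣR = (7.48 °C − 19.8 °C)/1.871 = -6.58 W/m
(Negative Q' ⇒ heat flows inward; heat gain = 6.58 W/m.)

Q' = 6.58 W/m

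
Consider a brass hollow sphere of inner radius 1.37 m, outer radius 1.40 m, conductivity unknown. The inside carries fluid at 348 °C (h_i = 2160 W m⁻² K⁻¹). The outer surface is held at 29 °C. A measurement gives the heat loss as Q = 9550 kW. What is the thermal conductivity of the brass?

k = 90.4 W/m·K

ΣR = ΔT/Q = |348 − 29|/9.55×10^6 = 3.340×10^-5 K/W
Known resistances:
  R_conv,in = 1/(4πr²h) = 1/(4π·1.37²·2160) = 1.963×10^-5 K/W
R_brass = ΣR − ΣR_known = 3.340×10^-5 − 1.963×10^-5 = 1.377×10^-5 K/W
(1/r₁−1/r₂)/(4πk) = 1.377×10^-5 ⇒ k = 0.01564/(4π·1.377×10^-5) = 90.4 W/m·K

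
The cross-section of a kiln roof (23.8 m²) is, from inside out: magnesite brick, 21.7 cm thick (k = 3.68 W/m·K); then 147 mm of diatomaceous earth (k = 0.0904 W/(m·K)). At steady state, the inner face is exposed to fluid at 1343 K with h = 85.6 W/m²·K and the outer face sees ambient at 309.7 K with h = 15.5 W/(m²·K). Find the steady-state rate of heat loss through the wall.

Q = 14.0 kW

Resistance network (inner→outer):
  R_conv,in = 1/(hA) = 1/(85.6·23.8) = 4.909×10^-4 K/W
  R_magnesite brick = L/(kA) = 0.217/(3.68·23.8) = 0.002478 K/W
  R_diatomaceous earth = L/(kA) = 0.147/(0.0904·23.8) = 0.06832 K/W
  R_conv,out = 1/(hA) = 1/(15.5·23.8) = 0.002711 K/W
ΣR = 4.909×10^-4 + 0.002478 + 0.06832 + 0.002711 = 0.07400 K/W
Q = ΔT/ΣR = (1343 K − 309.7 K)/0.07400 = 14000 W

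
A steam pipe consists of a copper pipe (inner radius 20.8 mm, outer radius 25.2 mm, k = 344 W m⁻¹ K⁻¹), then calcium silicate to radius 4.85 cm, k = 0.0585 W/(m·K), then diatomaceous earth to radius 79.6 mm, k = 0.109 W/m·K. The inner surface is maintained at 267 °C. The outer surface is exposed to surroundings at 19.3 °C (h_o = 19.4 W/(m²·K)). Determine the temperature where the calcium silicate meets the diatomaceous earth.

T = 97.8 °C

Series thermal resistances, inner to outer:
  R'_copper = ln(0.0252/0.0208)/(2πk) = 0.1919/(2π·344) = 8.878×10^-5 m·K/W
  R'_calcium silicate = ln(0.0485/0.0252)/(2πk) = 0.6547/(2π·0.0585) = 1.781 m·K/W
  R'_diatomaceous earth = ln(0.0796/0.0485)/(2πk) = 0.4955/(2π·0.109) = 0.7234 m·K/W
  R'_conv,out = 1/(2πr h) = 1/(2π·0.0796·19.4) = 0.1031 m·K/W
ΣR = 8.878×10^-5 + 1.781 + 0.7234 + 0.1031 = 2.608 m·K/W
Q' = ΔT/ΣR = (267 °C − 19.3 °C)/2.608 = 94.98 W/m
From the inner boundary to the calcium silicate/diatomaceous earth interface, ΣR_partial = 1.781 m·K/W.
T_interface = T_in − Q'·ΣR_partial = 267 °C − (94.98)(1.781) = 97.8 °C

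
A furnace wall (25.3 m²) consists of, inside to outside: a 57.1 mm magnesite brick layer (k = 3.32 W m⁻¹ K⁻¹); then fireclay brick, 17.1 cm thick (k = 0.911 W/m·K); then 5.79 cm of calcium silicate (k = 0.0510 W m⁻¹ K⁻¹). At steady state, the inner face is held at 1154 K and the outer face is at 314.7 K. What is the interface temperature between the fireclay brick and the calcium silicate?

Series thermal resistances, inner to outer:
  R_magnesite brick = L/(kA) = 0.0571/(3.32·25.3) = 6.798×10^-4 K/W
  R_fireclay brick = L/(kA) = 0.171/(0.911·25.3) = 0.007419 K/W
  R_calcium silicate = L/(kA) = 0.0579/(0.0510·25.3) = 0.04487 K/W
ΣR = 6.798×10^-4 + 0.007419 + 0.04487 = 0.05297 K/W
Q = ΔT/ΣR = (1154 K − 314.7 K)/0.05297 = 15840 W
From the inner boundary to the fireclay brick/calcium silicate interface, ΣR_partial = 0.008099 K/W.
T_interface = T_in − Q·ΣR_partial = 1154 K − (15840)(0.008099) = 1026 K

T = 1026 K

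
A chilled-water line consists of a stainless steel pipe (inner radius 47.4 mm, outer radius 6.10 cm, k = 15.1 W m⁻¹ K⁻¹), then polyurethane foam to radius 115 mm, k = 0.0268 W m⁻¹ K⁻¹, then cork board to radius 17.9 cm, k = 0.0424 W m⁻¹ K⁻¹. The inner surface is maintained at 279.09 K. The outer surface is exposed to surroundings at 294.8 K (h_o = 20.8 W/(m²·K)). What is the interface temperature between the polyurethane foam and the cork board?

Treat each layer as a resistance in series:
  R'_stainless steel = ln(0.0610/0.0474)/(2πk) = 0.2523/(2π·15.1) = 0.002659 m·K/W
  R'_polyurethane foam = ln(0.115/0.0610)/(2πk) = 0.6341/(2π·0.0268) = 3.765 m·K/W
  R'_cork board = ln(0.179/0.115)/(2πk) = 0.4425/(2π·0.0424) = 1.661 m·K/W
  R'_conv,out = 1/(2πr h) = 1/(2π·0.179·20.8) = 0.04275 m·K/W
ΣR = 0.002659 + 3.765 + 1.661 + 0.04275 = 5.471 m·K/W
Q' = ΔT/ΣR = (279.09 K − 294.8 K)/5.471 = -2.872 W/m
From the inner boundary to the polyurethane foam/cork board interface, ΣR_partial = 3.768 m·K/W.
T_interface = T_in − Q'·ΣR_partial = 279.09 K − (-2.872)(3.768) = 289.9 K

T = 289.9 K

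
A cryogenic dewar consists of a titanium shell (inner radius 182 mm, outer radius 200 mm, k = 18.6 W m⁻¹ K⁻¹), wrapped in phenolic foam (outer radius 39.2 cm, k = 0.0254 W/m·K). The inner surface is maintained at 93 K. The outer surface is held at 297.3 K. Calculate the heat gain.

Series thermal resistances, inner to outer:
  R_titanium = (1/0.182 − 1/0.200)/(4πk) = 0.4945/(4π·18.6) = 0.002116 K/W
  R_phenolic foam = (1/0.200 − 1/0.392)/(4πk) = 2.449/(4π·0.0254) = 7.673 K/W
ΣR = 0.002116 + 7.673 = 7.675 K/W
Q = ΔT/ΣR = (93 K − 297.3 K)/7.675 = -26.6 W
(Negative Q ⇒ heat flows inward; heat gain = 26.6 W.)

Q = 26.6 W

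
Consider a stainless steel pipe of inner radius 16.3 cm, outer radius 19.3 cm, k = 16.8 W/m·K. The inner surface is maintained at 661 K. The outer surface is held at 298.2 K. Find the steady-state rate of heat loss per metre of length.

Q' = 2πk·ΔT/ln(r₂/r₁) = 2π × 16.8 × 362.8 / ln(0.193/0.163) = 2.27×10^5 W/m

Q' = 2.27×10^5 W/m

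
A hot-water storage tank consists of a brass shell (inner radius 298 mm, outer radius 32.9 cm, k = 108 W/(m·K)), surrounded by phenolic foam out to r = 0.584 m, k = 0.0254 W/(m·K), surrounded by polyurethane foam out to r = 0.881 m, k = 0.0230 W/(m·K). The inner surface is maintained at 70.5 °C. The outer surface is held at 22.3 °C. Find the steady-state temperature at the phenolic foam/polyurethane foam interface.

Treat each layer as a resistance in series:
  R_brass = (1/0.298 − 1/0.329)/(4πk) = 0.3162/(4π·108) = 2.330×10^-4 K/W
  R_phenolic foam = (1/0.329 − 1/0.584)/(4πk) = 1.327/(4π·0.0254) = 4.158 K/W
  R_polyurethane foam = (1/0.584 − 1/0.881)/(4πk) = 0.5773/(4π·0.0230) = 1.997 K/W
ΣR = 2.330×10^-4 + 4.158 + 1.997 = 6.155 K/W
Q = ΔT/ΣR = (70.5 °C − 22.3 °C)/6.155 = 7.831 W
From the inner boundary to the phenolic foam/polyurethane foam interface, ΣR_partial = 4.158 K/W.
T_interface = T_in − Q·ΣR_partial = 70.5 °C − (7.831)(4.158) = 37.9 °C

T = 37.9 °C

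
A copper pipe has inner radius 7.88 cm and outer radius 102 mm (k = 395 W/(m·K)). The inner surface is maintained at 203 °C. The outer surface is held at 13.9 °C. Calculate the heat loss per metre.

Q' = 1820 kW/m

Q' = 2πk·ΔT/ln(r₂/r₁) = 2π × 395 × 189.1 / ln(0.102/0.0788) = 1.82×10^6 W/m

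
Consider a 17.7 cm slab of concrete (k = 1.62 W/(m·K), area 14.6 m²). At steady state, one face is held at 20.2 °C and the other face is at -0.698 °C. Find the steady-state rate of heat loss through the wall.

Q = 2790 W

Q = kA·ΔT/L = 1.62 × 14.6 × |20.2 °C − -0.698 °C| / 0.177 = 2790 W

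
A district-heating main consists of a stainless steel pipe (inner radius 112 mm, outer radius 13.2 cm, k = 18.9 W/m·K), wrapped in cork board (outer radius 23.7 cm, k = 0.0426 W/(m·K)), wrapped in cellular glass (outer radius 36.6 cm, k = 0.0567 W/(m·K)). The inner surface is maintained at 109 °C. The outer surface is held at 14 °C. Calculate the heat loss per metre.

Q' = 27.9 W/m

Series thermal resistances, inner to outer:
  R'_stainless steel = ln(0.132/0.112)/(2πk) = 0.1643/(2π·18.9) = 0.001384 m·K/W
  R'_cork board = ln(0.237/0.132)/(2πk) = 0.5853/(2π·0.0426) = 2.187 m·K/W
  R'_cellular glass = ln(0.366/0.237)/(2πk) = 0.4346/(2π·0.0567) = 1.220 m·K/W
ΣR = 0.001384 + 2.187 + 1.220 = 3.408 m·K/W
Q' = ΔT/ΣR = (109 °C − 14 °C)/3.408 = 27.9 W/m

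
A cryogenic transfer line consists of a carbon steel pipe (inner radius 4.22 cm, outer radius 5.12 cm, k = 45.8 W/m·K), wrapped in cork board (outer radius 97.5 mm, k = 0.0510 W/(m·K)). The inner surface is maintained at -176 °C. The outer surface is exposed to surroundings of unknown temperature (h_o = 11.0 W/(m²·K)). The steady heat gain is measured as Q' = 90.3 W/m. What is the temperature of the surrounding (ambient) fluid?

T_out = 19.0 °C

Sum the resistances:
  R'_carbon steel = ln(0.0512/0.0422)/(2πk) = 0.1933/(2π·45.8) = 6.718×10^-4 m·K/W
  R'_cork board = ln(0.0975/0.0512)/(2πk) = 0.6441/(2π·0.0510) = 2.010 m·K/W
  R'_conv,out = 1/(2πr h) = 1/(2π·0.0975·11.0) = 0.1484 m·K/W
ΣR = 2.159 m·K/W
ΔT = Q'·ΣR = 90.3 × 2.159 = 195.0 K
Heat flows inward, so T_out = T_in + ΔT = -176 + 195.0 = 19.0 °C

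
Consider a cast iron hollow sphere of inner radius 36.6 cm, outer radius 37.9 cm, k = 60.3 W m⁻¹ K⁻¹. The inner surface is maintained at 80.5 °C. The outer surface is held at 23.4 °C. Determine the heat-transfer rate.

Q = 462 kW

Q = 4πk·ΔT/(1/r₁ − 1/r₂) = 4π × 60.3 × 57.1 / (1/0.366 − 1/0.379) = 4.62×10^5 W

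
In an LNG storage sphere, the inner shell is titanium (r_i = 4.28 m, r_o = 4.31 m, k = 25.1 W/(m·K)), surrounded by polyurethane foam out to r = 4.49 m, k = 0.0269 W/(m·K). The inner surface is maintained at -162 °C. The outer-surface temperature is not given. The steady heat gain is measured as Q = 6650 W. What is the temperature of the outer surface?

Sum the resistances:
  R_titanium = (1/4.28 − 1/4.31)/(4πk) = 0.001626/(4π·25.1) = 5.156×10^-6 K/W
  R_polyurethane foam = (1/4.31 − 1/4.49)/(4πk) = 0.009301/(4π·0.0269) = 0.02752 K/W
ΣR = 0.02752 K/W
ΔT = Q·ΣR = 6650 × 0.02752 = 183.0 K
Heat flows inward, so T_out = T_in + ΔT = -162 + 183.0 = 21.0 °C

T_out = 21.0 °C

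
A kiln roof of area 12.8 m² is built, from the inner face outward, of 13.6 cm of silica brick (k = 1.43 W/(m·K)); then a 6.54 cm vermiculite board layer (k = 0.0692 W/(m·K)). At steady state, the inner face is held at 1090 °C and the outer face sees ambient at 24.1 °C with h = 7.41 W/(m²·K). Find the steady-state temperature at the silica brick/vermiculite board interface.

T = 1004 °C

Series thermal resistances, inner to outer:
  R_silica brick = L/(kA) = 0.136/(1.43·12.8) = 0.007430 K/W
  R_vermiculite board = L/(kA) = 0.0654/(0.0692·12.8) = 0.07383 K/W
  R_conv,out = 1/(hA) = 1/(7.41·12.8) = 0.01054 K/W
ΣR = 0.007430 + 0.07383 + 0.01054 = 0.09180 K/W
Q = ΔT/ΣR = (1090 °C − 24.1 °C)/0.09180 = 11610 W
From the inner boundary to the silica brick/vermiculite board interface, ΣR_partial = 0.007430 K/W.
T_interface = T_in − Q·ΣR_partial = 1090 °C − (11610)(0.007430) = 1004 °C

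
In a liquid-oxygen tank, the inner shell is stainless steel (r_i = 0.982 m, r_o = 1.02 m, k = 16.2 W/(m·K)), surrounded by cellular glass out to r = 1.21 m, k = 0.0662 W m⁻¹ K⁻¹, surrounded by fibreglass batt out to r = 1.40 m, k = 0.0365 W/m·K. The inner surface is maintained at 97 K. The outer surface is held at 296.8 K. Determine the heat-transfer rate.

Resistance network (inner→outer):
  R_stainless steel = (1/0.982 − 1/1.02)/(4πk) = 0.03794/(4π·16.2) = 1.864×10^-4 K/W
  R_cellular glass = (1/1.02 − 1/1.21)/(4πk) = 0.1539/(4π·0.0662) = 0.1851 K/W
  R_fibreglass batt = (1/1.21 − 1/1.40)/(4πk) = 0.1122/(4π·0.0365) = 0.2445 K/W
ΣR = 1.864×10^-4 + 0.1851 + 0.2445 = 0.4298 K/W
Q = ΔT/ΣR = (97 K − 296.8 K)/0.4298 = -465 W
(Negative Q ⇒ heat flows inward; heat gain = 465 W.)

Q = 465 W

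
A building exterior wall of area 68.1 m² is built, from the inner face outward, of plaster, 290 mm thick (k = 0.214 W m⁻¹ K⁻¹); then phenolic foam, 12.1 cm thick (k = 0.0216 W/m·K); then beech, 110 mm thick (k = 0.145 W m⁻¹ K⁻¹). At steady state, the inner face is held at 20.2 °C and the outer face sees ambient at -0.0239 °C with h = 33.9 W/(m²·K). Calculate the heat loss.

Treat each layer as a resistance in series:
  R_plaster = L/(kA) = 0.290/(0.214·68.1) = 0.01990 K/W
  R_phenolic foam = L/(kA) = 0.121/(0.0216·68.1) = 0.08226 K/W
  R_beech = L/(kA) = 0.110/(0.145·68.1) = 0.01114 K/W
  R_conv,out = 1/(hA) = 1/(33.9·68.1) = 4.332×10^-4 K/W
ΣR = 0.01990 + 0.08226 + 0.01114 + 4.332×10^-4 = 0.1137 K/W
Q = ΔT/ΣR = (20.2 °C − -0.0239 °C)/0.1137 = 178 W

Q = 178 W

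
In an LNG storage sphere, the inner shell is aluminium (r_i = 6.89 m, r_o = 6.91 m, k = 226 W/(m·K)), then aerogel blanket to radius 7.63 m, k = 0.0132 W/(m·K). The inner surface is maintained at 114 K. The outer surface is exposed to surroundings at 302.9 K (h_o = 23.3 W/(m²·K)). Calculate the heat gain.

Resistance network (inner→outer):
  R_aluminium = (1/6.89 − 1/6.91)/(4πk) = 4.201×10^-4/(4π·226) = 1.479×10^-7 K/W
  R_aerogel blanket = (1/6.91 − 1/7.63)/(4πk) = 0.01366/(4π·0.0132) = 0.08233 K/W
  R_conv,out = 1/(4πr²h) = 1/(4π·7.63²·23.3) = 5.867×10^-5 K/W
ΣR = 1.479×10^-7 + 0.08233 + 5.867×10^-5 = 0.08239 K/W
Q = ΔT/ΣR = (114 K − 302.9 K)/0.08239 = -2290 W
(Negative Q ⇒ heat flows inward; heat gain = 2290 W.)

Q = 2290 W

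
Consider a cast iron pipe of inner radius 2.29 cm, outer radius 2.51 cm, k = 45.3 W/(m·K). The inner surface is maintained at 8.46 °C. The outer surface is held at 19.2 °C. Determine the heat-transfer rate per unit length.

Q' = 2πk·ΔT/ln(r₂/r₁) = 2π × 45.3 × 10.74 / ln(0.0251/0.0229) = 33300 W/m

Q' = 33.3 kW/m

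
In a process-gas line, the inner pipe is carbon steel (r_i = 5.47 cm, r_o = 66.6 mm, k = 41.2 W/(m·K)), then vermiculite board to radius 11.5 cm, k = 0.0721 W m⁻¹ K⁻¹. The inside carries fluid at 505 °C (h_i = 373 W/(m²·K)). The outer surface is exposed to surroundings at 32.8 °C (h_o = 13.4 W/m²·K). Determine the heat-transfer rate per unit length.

Series thermal resistances, inner to outer:
  R'_conv,in = 1/(2πr h) = 1/(2π·0.0547·373) = 0.007801 m·K/W
  R'_carbon steel = ln(0.0666/0.0547)/(2πk) = 0.1968/(2π·41.2) = 7.604×10^-4 m·K/W
  R'_vermiculite board = ln(0.115/0.0666)/(2πk) = 0.5462/(2π·0.0721) = 1.206 m·K/W
  R'_conv,out = 1/(2πr h) = 1/(2π·0.115·13.4) = 0.1033 m·K/W
ΣR = 0.007801 + 7.604×10^-4 + 1.206 + 0.1033 = 1.318 m·K/W
Q' = ΔT/ΣR = (505 °C − 32.8 °C)/1.318 = 358 W/m

Q' = 358 W/m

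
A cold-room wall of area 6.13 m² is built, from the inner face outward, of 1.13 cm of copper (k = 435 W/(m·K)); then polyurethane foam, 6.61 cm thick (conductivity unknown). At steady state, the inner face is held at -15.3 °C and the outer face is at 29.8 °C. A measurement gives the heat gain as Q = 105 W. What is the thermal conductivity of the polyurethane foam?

ΣR = ΔT/Q = |-15.3 − 29.8|/105 = 0.4295 K/W
Known resistances:
  R_copper = L/(kA) = 0.0113/(435·6.13) = 4.238×10^-6 K/W
R_polyurethane foam = ΣR − ΣR_known = 0.4295 − 4.238×10^-6 = 0.4295 K/W
L/(kA) = 0.4295 ⇒ k = 0.0661/(0.4295·6.13) = 0.0251 W/m·K

k = 0.0251 W/m·K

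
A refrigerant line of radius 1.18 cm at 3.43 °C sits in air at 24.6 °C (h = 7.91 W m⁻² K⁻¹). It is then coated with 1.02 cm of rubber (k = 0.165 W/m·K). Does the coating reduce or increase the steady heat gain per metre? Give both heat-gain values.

Critical radius for a cylinder: r_cr = k/h = 0.0209 m = 2.09 cm.
Outer radius after coating: r₂ = 0.0118 + 0.0102 = 0.0220 m.
r₁ < r_cr < r₂: heat gain rises to a maximum at r_cr then falls. Whether the coating helps depends on whether Q(r₂) has dropped back below Q(r₁).
Bare: R = 1/(2πr₁h) = 1.705 m·K/W; Q = 21.17/1.705 = 12.4 W/m.
Coated: R = R_cond + R_conv = 1.515 m·K/W; Q = 21.17/1.515 = 14.0 W/m.

increases: 12.4 → 14.0 W/m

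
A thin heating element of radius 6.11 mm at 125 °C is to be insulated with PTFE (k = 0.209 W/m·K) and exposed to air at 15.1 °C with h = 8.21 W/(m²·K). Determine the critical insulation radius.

For a cylinder, r_cr = k_ins/h = 0.209/8.21 = 0.0255 m = 2.55 cm

r_cr = 2.55 cm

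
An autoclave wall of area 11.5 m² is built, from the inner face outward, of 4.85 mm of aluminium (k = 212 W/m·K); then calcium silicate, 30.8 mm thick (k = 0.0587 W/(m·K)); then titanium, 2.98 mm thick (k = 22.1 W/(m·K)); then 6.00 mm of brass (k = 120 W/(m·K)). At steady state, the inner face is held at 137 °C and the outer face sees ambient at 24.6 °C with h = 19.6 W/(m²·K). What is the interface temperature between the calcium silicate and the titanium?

T = 34.6 °C

Treat each layer as a resistance in series:
  R_aluminium = L/(kA) = 0.00485/(212·11.5) = 1.989×10^-6 K/W
  R_calcium silicate = L/(kA) = 0.0308/(0.0587·11.5) = 0.04563 K/W
  R_titanium = L/(kA) = 0.00298/(22.1·11.5) = 1.173×10^-5 K/W
  R_brass = L/(kA) = 0.00600/(120·11.5) = 4.348×10^-6 K/W
  R_conv,out = 1/(hA) = 1/(19.6·11.5) = 0.004437 K/W
ΣR = 1.989×10^-6 + 0.04563 + 1.173×10^-5 + 4.348×10^-6 + 0.004437 = 0.05009 K/W
Q = ΔT/ΣR = (137 °C − 24.6 °C)/0.05009 = 2244 W
From the inner boundary to the calcium silicate/titanium interface, ΣR_partial = 0.04563 K/W.
T_interface = T_in − Q·ΣR_partial = 137 °C − (2244)(0.04563) = 34.6 °C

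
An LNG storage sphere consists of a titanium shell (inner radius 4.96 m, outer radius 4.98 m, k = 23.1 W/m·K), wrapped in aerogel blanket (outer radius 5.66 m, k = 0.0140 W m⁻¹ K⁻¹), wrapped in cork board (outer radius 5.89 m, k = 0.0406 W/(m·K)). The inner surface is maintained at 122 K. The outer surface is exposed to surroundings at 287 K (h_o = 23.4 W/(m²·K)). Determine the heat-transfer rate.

Q = 1090 W

Series thermal resistances, inner to outer:
  R_titanium = (1/4.96 − 1/4.98)/(4πk) = 8.097×10^-4/(4π·23.1) = 2.789×10^-6 K/W
  R_aerogel blanket = (1/4.98 − 1/5.66)/(4πk) = 0.02412/(4π·0.0140) = 0.1371 K/W
  R_cork board = (1/5.66 − 1/5.89)/(4πk) = 0.006899/(4π·0.0406) = 0.01352 K/W
  R_conv,out = 1/(4πr²h) = 1/(4π·5.89²·23.4) = 9.803×10^-5 K/W
ΣR = 2.789×10^-6 + 0.1371 + 0.01352 + 9.803×10^-5 = 0.1507 K/W
Q = ΔT/ΣR = (122 K − 287 K)/0.1507 = -1090 W
(Negative Q ⇒ heat flows inward; heat gain = 1090 W.)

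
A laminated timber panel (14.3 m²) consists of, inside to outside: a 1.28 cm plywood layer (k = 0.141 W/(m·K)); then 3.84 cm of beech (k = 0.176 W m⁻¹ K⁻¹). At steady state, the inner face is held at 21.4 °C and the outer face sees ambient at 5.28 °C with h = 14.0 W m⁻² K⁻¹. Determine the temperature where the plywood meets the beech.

Treat each layer as a resistance in series:
  R_plywood = L/(kA) = 0.0128/(0.141·14.3) = 0.006348 K/W
  R_beech = L/(kA) = 0.0384/(0.176·14.3) = 0.01526 K/W
  R_conv,out = 1/(hA) = 1/(14.0·14.3) = 0.004995 K/W
ΣR = 0.006348 + 0.01526 + 0.004995 = 0.02660 K/W
Q = ΔT/ΣR = (21.4 °C − 5.28 °C)/0.02660 = 606.0 W
From the inner boundary to the plywood/beech interface, ΣR_partial = 0.006348 K/W.
T_interface = T_in − Q·ΣR_partial = 21.4 °C − (606.0)(0.006348) = 17.6 °C

T = 17.6 °C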